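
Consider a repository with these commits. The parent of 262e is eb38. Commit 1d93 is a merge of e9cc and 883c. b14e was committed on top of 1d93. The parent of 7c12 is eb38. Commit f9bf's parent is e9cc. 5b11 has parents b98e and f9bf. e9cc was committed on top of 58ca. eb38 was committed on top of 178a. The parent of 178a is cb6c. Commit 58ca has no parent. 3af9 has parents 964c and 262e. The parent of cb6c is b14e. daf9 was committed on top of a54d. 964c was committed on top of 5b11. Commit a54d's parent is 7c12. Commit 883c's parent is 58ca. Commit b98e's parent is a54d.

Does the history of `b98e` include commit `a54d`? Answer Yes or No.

Ancestors of b98e (commits reachable by following parents): {178a, 1d93, 58ca, 7c12, 883c, a54d, b14e, b98e, cb6c, e9cc, eb38}.
a54d is in that set, so it is an ancestor of b98e.

Yes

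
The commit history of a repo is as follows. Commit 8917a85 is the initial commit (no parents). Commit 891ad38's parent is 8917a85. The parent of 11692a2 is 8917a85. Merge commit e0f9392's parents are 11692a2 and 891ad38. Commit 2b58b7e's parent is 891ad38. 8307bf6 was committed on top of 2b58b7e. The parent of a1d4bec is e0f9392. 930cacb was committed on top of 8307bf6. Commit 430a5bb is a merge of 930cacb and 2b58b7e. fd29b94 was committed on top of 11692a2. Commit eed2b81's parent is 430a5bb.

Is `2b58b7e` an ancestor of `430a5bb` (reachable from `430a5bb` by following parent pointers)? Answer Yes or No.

Ancestors of 430a5bb (commits reachable by following parents): {2b58b7e, 430a5bb, 8307bf6, 8917a85, 891ad38, 930cacb}.
2b58b7e is in that set, so it is an ancestor of 430a5bb.

Yes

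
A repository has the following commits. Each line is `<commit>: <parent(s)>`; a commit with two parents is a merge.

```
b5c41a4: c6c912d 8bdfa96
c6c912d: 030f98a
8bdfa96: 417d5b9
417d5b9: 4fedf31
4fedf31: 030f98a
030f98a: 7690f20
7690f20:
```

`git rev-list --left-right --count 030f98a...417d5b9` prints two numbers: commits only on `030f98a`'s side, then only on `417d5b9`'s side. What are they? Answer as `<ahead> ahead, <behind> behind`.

0 ahead, 2 behind

Reachable from 030f98a: {030f98a, 7690f20}.
Reachable from 417d5b9: {030f98a, 417d5b9, 4fedf31, 7690f20}.
Only in 030f98a's history (ahead): {} — 0.
Only in 417d5b9's history (behind): {417d5b9, 4fedf31} — 2.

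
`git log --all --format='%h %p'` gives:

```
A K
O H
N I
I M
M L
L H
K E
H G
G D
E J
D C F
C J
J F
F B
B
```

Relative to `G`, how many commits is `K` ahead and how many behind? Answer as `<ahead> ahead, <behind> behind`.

2 ahead, 3 behind

Reachable from K: {B, E, F, J, K}.
Reachable from G: {B, C, D, F, G, J}.
Only in K's history (ahead): {E, K} — 2.
Only in G's history (behind): {C, D, G} — 3.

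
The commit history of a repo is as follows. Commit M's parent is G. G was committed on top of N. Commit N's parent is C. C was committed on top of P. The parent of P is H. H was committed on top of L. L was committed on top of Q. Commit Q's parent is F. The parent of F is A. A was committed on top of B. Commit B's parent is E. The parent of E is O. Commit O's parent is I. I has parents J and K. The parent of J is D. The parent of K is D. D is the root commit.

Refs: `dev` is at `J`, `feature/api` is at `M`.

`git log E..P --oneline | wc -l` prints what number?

Reachable from P: {A, B, D, E, F, H, I, J, K, L, O, P, Q}.
Reachable from E: {D, E, I, J, K, O}.
In P's history but not E's: {A, B, F, H, L, P, Q} — 7 commits.

7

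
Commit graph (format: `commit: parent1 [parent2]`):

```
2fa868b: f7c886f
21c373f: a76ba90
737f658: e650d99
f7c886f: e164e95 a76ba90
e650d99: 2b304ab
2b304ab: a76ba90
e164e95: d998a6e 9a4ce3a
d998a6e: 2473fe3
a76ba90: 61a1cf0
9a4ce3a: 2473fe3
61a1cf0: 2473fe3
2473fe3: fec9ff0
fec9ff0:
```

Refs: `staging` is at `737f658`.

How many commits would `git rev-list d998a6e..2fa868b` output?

6

Reachable from 2fa868b: {2473fe3, 2fa868b, 61a1cf0, 9a4ce3a, a76ba90, d998a6e, e164e95, f7c886f, fec9ff0}.
Reachable from d998a6e: {2473fe3, d998a6e, fec9ff0}.
In 2fa868b's history but not d998a6e's: {2fa868b, 61a1cf0, 9a4ce3a, a76ba90, e164e95, f7c886f} — 6 commits.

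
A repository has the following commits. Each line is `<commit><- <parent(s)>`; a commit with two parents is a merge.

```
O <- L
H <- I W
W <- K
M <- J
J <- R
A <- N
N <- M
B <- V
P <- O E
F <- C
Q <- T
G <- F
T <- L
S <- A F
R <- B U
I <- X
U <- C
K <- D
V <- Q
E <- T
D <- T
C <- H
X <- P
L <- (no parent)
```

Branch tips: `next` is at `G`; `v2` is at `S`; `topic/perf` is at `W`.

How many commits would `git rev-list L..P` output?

4

Reachable from P: {E, L, O, P, T}.
Reachable from L: {L}.
In P's history but not L's: {E, O, P, T} — 4 commits.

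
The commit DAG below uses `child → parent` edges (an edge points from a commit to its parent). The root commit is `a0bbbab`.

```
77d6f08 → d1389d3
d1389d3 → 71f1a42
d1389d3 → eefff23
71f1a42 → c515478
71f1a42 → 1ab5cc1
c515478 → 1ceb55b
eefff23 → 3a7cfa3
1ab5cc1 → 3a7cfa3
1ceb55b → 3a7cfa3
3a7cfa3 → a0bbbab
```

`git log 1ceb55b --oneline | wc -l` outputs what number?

Walking parent pointers from 1ceb55b: reachable set = {1ceb55b, 3a7cfa3, a0bbbab}.
That is 3 commits.

3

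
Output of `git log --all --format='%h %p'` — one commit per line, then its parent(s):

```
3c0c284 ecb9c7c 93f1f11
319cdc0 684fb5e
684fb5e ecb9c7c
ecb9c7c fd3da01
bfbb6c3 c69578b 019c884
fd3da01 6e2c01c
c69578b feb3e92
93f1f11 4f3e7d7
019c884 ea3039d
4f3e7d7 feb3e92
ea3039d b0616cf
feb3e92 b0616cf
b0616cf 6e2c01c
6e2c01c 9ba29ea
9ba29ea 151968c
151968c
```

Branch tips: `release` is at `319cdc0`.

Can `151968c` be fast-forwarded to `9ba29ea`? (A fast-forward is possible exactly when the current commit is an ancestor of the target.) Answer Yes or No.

A fast-forward from 151968c to 9ba29ea is possible iff 151968c is an ancestor of 9ba29ea.
Ancestors of 9ba29ea: {151968c, 9ba29ea}.
151968c is among them, so fast-forward is possible.

Yes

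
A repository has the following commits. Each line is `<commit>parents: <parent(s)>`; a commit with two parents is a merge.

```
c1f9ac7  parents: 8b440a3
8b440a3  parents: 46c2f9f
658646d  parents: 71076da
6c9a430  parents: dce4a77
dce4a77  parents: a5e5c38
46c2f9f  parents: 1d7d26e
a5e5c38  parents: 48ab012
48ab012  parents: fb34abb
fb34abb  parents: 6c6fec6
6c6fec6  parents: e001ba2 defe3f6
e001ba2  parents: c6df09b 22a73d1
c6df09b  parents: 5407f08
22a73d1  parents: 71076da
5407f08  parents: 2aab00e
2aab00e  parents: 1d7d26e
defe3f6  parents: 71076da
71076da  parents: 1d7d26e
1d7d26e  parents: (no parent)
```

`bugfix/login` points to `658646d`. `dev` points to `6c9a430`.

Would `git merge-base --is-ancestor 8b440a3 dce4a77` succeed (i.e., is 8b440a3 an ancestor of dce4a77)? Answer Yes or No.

No

Ancestors of dce4a77: {1d7d26e, 22a73d1, 2aab00e, 48ab012, 5407f08, 6c6fec6, 71076da, a5e5c38, c6df09b, dce4a77, defe3f6, e001ba2, fb34abb}.
8b440a3 is not in that set, so it is not an ancestor of dce4a77.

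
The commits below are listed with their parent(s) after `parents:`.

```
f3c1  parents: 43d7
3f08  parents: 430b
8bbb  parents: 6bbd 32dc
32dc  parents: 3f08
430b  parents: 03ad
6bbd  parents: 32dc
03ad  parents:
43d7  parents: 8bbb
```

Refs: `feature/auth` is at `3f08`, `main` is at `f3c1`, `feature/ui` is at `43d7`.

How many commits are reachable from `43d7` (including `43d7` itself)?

Walking parent pointers from 43d7: reachable set = {03ad, 32dc, 3f08, 430b, 43d7, 6bbd, 8bbb}.
That is 7 commits.

7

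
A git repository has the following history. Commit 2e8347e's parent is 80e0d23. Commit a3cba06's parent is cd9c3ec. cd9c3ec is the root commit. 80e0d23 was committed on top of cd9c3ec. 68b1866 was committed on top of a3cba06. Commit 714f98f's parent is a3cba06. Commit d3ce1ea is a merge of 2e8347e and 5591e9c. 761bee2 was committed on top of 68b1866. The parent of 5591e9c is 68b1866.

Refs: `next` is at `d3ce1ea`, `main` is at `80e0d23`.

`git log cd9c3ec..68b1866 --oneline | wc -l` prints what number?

Reachable from 68b1866: {68b1866, a3cba06, cd9c3ec}.
Reachable from cd9c3ec: {cd9c3ec}.
In 68b1866's history but not cd9c3ec's: {68b1866, a3cba06} — 2 commits.

2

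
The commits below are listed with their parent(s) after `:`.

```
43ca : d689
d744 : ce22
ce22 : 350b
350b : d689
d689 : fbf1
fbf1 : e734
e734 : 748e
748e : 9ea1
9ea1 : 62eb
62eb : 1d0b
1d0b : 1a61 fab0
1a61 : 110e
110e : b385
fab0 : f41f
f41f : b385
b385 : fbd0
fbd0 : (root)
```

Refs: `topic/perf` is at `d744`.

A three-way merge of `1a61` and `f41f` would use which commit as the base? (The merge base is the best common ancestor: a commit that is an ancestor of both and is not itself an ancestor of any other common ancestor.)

Ancestors of 1a61: {110e, 1a61, b385, fbd0}.
Ancestors of f41f: {b385, f41f, fbd0}.
Common ancestors: {b385, fbd0}.
Among these, b385 is not an ancestor of any other common ancestor — it is the merge base.

b385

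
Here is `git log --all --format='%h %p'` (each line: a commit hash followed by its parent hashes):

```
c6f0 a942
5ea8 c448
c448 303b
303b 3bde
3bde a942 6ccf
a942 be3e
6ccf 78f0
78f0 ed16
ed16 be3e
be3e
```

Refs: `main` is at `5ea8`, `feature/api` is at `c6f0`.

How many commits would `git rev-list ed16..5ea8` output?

Reachable from 5ea8: {303b, 3bde, 5ea8, 6ccf, 78f0, a942, be3e, c448, ed16}.
Reachable from ed16: {be3e, ed16}.
In 5ea8's history but not ed16's: {303b, 3bde, 5ea8, 6ccf, 78f0, a942, c448} — 7 commits.

7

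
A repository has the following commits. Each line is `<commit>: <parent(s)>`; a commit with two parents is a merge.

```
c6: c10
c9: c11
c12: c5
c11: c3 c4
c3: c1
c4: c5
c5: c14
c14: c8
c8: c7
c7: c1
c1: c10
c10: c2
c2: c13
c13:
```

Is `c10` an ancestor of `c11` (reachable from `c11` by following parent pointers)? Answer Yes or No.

Ancestors of c11 (commits reachable by following parents): {c1, c10, c11, c13, c14, c2, c3, c4, c5, c7, c8}.
c10 is in that set, so it is an ancestor of c11.

Yes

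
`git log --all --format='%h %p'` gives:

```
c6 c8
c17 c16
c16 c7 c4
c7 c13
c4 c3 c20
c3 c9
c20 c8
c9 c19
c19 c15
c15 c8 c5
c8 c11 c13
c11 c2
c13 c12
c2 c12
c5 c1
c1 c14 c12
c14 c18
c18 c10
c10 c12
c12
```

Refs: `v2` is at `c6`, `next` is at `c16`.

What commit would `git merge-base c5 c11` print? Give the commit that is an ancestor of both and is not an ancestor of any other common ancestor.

c12

Ancestors of c5: {c1, c10, c12, c14, c18, c5}.
Ancestors of c11: {c11, c12, c2}.
Common ancestors: {c12}.
The only common ancestor is c12, so it is the merge base.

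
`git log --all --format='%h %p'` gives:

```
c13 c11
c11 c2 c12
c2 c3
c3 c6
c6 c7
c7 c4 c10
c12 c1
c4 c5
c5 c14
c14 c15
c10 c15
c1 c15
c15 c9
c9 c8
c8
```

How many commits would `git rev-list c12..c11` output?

9

Reachable from c11: {c1, c10, c11, c12, c14, c15, c2, c3, c4, c5, c6, c7, c8, c9}.
Reachable from c12: {c1, c12, c15, c8, c9}.
In c11's history but not c12's: {c10, c11, c14, c2, c3, c4, c5, c6, c7} — 9 commits.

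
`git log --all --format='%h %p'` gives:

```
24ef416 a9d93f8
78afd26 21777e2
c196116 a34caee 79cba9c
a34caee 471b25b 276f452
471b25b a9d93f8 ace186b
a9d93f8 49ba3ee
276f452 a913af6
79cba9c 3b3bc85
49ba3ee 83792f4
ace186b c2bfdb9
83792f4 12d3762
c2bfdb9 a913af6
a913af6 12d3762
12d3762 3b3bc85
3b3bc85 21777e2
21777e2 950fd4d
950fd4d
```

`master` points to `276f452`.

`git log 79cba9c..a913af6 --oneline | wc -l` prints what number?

Reachable from a913af6: {12d3762, 21777e2, 3b3bc85, 950fd4d, a913af6}.
Reachable from 79cba9c: {21777e2, 3b3bc85, 79cba9c, 950fd4d}.
In a913af6's history but not 79cba9c's: {12d3762, a913af6} — 2 commits.

2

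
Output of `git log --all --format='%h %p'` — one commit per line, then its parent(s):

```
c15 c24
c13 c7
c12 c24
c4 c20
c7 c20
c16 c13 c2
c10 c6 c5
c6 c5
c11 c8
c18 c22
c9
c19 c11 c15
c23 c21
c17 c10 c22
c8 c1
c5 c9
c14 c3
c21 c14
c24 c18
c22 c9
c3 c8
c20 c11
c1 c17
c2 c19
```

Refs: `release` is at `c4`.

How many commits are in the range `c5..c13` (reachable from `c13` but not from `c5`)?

10

Reachable from c13: {c1, c10, c11, c13, c17, c20, c22, c5, c6, c7, c8, c9}.
Reachable from c5: {c5, c9}.
In c13's history but not c5's: {c1, c10, c11, c13, c17, c20, c22, c6, c7, c8} — 10 commits.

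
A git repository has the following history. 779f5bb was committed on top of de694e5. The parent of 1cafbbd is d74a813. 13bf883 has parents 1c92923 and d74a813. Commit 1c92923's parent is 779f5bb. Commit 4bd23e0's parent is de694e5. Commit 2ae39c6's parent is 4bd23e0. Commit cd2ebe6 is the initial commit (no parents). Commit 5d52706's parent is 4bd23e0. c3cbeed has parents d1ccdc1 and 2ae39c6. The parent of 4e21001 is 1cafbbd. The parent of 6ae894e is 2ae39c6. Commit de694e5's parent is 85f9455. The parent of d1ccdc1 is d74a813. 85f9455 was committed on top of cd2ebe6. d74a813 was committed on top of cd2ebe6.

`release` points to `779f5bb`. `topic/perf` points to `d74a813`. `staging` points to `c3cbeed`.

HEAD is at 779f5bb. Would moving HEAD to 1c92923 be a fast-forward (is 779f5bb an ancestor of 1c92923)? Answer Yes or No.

A fast-forward from 779f5bb to 1c92923 is possible iff 779f5bb is an ancestor of 1c92923.
Ancestors of 1c92923: {1c92923, 779f5bb, 85f9455, cd2ebe6, de694e5}.
779f5bb is among them, so fast-forward is possible.

Yes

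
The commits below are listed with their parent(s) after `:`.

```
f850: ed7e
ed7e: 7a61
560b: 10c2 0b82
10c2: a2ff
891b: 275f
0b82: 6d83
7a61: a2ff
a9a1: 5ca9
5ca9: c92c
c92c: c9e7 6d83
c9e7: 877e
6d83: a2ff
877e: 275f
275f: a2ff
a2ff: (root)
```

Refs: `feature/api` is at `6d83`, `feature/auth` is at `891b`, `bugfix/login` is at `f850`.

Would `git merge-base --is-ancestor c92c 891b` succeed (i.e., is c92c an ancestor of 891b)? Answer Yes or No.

No

Ancestors of 891b: {275f, 891b, a2ff}.
c92c is not in that set, so it is not an ancestor of 891b.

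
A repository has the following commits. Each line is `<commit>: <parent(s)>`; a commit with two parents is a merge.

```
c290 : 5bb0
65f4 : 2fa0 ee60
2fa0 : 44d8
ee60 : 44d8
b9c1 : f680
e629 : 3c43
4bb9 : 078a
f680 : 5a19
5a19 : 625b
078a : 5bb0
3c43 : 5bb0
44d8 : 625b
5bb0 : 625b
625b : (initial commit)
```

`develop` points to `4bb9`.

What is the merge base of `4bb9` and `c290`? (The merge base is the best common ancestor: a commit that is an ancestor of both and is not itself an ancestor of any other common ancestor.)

5bb0

Ancestors of 4bb9: {078a, 4bb9, 5bb0, 625b}.
Ancestors of c290: {5bb0, 625b, c290}.
Common ancestors: {5bb0, 625b}.
Among these, 5bb0 is not an ancestor of any other common ancestor — it is the merge base.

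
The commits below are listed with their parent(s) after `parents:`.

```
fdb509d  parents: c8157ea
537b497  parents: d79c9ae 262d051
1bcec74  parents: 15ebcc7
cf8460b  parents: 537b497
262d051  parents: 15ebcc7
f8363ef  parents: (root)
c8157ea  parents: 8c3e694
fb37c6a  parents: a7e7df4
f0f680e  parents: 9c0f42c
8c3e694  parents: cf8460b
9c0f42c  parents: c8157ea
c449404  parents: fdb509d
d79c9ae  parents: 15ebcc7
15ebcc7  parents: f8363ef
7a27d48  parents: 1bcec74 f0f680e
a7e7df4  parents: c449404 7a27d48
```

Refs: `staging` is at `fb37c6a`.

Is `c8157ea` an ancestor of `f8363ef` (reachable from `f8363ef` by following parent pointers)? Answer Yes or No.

No

Ancestors of f8363ef: {f8363ef}.
c8157ea is not in that set, so it is not an ancestor of f8363ef.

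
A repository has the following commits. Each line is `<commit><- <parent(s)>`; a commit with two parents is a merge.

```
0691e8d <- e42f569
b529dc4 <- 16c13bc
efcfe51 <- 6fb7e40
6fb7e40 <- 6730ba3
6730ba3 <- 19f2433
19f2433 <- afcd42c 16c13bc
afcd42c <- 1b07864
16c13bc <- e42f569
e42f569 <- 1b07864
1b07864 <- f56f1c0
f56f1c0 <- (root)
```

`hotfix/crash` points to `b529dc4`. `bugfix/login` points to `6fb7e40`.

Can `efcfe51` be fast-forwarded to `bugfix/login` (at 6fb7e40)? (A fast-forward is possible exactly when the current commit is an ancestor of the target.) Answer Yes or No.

No

A fast-forward from efcfe51 to 6fb7e40 is possible iff efcfe51 is an ancestor of 6fb7e40.
Ancestors of 6fb7e40: {16c13bc, 19f2433, 1b07864, 6730ba3, 6fb7e40, afcd42c, e42f569, f56f1c0}.
efcfe51 is not among them, so fast-forward is not possible.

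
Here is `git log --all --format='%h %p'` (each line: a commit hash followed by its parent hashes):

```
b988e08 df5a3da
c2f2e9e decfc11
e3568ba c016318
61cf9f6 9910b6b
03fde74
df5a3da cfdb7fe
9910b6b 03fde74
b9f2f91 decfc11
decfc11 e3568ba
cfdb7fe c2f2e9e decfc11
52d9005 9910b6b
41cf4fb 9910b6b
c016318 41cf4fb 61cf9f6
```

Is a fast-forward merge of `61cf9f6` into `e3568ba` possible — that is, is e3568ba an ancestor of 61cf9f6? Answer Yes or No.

A fast-forward from e3568ba to 61cf9f6 is possible iff e3568ba is an ancestor of 61cf9f6.
Ancestors of 61cf9f6: {03fde74, 61cf9f6, 9910b6b}.
e3568ba is not among them, so fast-forward is not possible.

No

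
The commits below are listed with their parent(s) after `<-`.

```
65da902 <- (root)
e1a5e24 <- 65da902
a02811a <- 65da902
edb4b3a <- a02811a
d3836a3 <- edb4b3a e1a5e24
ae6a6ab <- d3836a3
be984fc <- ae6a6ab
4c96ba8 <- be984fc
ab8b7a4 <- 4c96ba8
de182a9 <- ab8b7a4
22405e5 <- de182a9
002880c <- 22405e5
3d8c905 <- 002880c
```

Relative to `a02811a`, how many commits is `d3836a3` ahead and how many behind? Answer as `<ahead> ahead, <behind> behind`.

Reachable from d3836a3: {65da902, a02811a, d3836a3, e1a5e24, edb4b3a}.
Reachable from a02811a: {65da902, a02811a}.
Only in d3836a3's history (ahead): {d3836a3, e1a5e24, edb4b3a} — 3.
Only in a02811a's history (behind): {} — 0.

3 ahead, 0 behind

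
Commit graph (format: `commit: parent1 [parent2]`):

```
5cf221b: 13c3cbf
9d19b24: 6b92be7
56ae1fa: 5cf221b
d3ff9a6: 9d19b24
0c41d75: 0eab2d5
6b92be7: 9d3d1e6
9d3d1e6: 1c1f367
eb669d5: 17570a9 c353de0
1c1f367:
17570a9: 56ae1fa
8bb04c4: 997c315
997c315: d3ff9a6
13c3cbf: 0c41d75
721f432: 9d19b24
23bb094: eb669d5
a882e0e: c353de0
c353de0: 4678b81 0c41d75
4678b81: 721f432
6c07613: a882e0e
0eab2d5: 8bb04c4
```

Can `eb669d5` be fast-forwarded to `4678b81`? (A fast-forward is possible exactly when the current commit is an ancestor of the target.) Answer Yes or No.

No

A fast-forward from eb669d5 to 4678b81 is possible iff eb669d5 is an ancestor of 4678b81.
Ancestors of 4678b81: {1c1f367, 4678b81, 6b92be7, 721f432, 9d19b24, 9d3d1e6}.
eb669d5 is not among them, so fast-forward is not possible.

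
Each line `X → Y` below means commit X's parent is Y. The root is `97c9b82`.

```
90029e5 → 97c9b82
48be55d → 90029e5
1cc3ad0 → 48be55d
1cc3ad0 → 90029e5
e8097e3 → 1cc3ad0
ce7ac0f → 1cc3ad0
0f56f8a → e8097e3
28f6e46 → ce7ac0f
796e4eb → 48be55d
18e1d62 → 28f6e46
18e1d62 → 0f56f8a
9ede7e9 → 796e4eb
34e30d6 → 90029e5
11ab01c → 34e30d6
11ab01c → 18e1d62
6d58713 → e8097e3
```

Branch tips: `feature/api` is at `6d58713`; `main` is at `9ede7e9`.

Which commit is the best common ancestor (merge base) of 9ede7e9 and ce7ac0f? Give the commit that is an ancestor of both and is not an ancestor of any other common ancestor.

48be55d

Ancestors of 9ede7e9: {48be55d, 796e4eb, 90029e5, 97c9b82, 9ede7e9}.
Ancestors of ce7ac0f: {1cc3ad0, 48be55d, 90029e5, 97c9b82, ce7ac0f}.
Common ancestors: {48be55d, 90029e5, 97c9b82}.
Among these, 48be55d is not an ancestor of any other common ancestor — it is the merge base.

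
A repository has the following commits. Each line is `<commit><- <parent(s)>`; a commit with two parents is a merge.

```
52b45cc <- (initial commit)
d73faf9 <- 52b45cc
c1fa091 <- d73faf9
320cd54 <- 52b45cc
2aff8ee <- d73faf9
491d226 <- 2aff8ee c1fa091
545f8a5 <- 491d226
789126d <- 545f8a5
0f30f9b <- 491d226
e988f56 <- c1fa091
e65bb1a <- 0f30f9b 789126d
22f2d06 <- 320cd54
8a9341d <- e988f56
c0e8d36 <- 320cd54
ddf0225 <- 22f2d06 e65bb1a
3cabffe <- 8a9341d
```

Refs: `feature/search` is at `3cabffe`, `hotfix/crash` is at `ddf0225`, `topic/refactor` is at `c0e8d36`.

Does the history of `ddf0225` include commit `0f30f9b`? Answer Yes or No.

Yes

Ancestors of ddf0225 (commits reachable by following parents): {0f30f9b, 22f2d06, 2aff8ee, 320cd54, 491d226, 52b45cc, 545f8a5, 789126d, c1fa091, d73faf9, ddf0225, e65bb1a}.
0f30f9b is in that set, so it is an ancestor of ddf0225.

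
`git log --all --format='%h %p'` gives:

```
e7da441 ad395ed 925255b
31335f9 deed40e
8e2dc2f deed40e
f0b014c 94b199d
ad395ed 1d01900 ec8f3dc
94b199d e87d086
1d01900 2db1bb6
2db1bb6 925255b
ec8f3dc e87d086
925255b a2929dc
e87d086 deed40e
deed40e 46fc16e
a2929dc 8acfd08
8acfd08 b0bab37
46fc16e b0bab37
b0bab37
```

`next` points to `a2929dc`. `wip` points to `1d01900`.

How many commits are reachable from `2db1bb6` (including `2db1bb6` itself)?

Walking parent pointers from 2db1bb6: reachable set = {2db1bb6, 8acfd08, 925255b, a2929dc, b0bab37}.
That is 5 commits.

5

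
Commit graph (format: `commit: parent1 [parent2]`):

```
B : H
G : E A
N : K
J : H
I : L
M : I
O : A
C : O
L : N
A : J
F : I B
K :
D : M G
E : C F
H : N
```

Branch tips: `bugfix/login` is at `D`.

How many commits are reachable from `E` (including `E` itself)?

12

Walking parent pointers from E: reachable set = {A, B, C, E, F, H, I, J, K, L, N, O}.
That is 12 commits.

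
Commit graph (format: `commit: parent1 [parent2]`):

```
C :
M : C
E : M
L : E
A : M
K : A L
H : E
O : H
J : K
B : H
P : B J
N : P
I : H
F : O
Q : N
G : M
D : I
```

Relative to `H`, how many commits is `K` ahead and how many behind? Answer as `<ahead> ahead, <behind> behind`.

Reachable from K: {A, C, E, K, L, M}.
Reachable from H: {C, E, H, M}.
Only in K's history (ahead): {A, K, L} — 3.
Only in H's history (behind): {H} — 1.

3 ahead, 1 behind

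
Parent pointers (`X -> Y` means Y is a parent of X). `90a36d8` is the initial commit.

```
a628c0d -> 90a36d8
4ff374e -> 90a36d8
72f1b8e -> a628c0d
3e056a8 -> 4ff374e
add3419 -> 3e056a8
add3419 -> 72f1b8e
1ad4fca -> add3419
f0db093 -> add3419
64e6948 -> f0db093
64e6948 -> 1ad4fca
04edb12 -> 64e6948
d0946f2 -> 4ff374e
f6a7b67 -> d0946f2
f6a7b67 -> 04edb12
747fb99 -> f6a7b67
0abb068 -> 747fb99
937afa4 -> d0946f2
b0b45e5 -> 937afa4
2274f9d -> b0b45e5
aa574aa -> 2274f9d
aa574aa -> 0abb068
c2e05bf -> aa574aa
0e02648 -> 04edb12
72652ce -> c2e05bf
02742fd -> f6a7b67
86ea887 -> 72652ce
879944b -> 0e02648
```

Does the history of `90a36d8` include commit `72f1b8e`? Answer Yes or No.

No

Ancestors of 90a36d8: {90a36d8}.
72f1b8e is not in that set, so it is not an ancestor of 90a36d8.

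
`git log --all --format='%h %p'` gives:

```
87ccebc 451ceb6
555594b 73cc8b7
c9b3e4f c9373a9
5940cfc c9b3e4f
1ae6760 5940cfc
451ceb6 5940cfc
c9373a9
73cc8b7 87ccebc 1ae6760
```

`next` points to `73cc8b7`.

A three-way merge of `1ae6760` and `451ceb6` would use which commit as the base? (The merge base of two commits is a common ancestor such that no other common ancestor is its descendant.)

Ancestors of 1ae6760: {1ae6760, 5940cfc, c9373a9, c9b3e4f}.
Ancestors of 451ceb6: {451ceb6, 5940cfc, c9373a9, c9b3e4f}.
Common ancestors: {5940cfc, c9373a9, c9b3e4f}.
Among these, 5940cfc is not an ancestor of any other common ancestor — it is the merge base.

5940cfc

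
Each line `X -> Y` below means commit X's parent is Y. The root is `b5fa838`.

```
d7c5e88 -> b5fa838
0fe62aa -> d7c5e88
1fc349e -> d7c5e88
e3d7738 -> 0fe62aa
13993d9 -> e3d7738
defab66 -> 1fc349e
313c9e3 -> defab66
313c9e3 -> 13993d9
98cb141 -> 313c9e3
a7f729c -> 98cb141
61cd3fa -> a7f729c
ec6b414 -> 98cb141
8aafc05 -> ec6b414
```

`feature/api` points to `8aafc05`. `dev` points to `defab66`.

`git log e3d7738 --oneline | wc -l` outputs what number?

4

Walking parent pointers from e3d7738: reachable set = {0fe62aa, b5fa838, d7c5e88, e3d7738}.
That is 4 commits.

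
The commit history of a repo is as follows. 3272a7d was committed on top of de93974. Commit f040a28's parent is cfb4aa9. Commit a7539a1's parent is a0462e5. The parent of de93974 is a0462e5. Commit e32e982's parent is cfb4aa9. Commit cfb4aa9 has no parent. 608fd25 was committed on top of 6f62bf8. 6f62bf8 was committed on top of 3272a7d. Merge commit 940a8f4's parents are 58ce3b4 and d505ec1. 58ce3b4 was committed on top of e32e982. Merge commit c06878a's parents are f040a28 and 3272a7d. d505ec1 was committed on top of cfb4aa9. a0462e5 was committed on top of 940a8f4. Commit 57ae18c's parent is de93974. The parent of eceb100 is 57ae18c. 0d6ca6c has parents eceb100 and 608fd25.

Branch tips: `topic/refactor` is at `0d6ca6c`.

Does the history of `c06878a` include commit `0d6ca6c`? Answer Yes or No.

No

Ancestors of c06878a: {3272a7d, 58ce3b4, 940a8f4, a0462e5, c06878a, cfb4aa9, d505ec1, de93974, e32e982, f040a28}.
0d6ca6c is not in that set, so it is not an ancestor of c06878a.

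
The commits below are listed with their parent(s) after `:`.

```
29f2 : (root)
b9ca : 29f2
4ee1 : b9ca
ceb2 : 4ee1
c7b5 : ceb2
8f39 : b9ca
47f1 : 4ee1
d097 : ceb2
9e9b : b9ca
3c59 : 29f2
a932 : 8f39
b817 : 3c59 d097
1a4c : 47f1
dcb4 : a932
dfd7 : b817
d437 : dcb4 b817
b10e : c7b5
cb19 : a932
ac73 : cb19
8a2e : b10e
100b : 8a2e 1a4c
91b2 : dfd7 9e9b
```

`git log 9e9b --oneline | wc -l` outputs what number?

Walking parent pointers from 9e9b: reachable set = {29f2, 9e9b, b9ca}.
That is 3 commits.

3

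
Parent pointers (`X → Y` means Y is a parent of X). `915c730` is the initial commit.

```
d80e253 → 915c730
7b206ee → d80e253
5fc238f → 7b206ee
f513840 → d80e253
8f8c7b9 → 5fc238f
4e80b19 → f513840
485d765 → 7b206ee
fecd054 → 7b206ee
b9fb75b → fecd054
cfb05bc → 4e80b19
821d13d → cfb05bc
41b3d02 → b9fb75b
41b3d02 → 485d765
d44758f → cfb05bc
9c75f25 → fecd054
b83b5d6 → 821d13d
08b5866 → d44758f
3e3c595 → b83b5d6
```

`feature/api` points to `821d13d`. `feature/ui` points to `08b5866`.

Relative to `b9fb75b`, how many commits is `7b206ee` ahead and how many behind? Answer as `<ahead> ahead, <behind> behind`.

Reachable from 7b206ee: {7b206ee, 915c730, d80e253}.
Reachable from b9fb75b: {7b206ee, 915c730, b9fb75b, d80e253, fecd054}.
Only in 7b206ee's history (ahead): {} — 0.
Only in b9fb75b's history (behind): {b9fb75b, fecd054} — 2.

0 ahead, 2 behind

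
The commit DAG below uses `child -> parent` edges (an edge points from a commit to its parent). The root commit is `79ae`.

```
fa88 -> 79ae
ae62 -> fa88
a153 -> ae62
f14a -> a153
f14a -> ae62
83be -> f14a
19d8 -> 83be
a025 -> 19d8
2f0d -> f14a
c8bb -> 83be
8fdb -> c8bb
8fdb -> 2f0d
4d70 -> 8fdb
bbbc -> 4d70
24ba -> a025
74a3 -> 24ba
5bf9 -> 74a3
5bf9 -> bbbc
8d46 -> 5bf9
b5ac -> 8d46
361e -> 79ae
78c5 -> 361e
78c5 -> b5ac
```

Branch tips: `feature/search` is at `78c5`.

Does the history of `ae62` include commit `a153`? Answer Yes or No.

No

Ancestors of ae62: {79ae, ae62, fa88}.
a153 is not in that set, so it is not an ancestor of ae62.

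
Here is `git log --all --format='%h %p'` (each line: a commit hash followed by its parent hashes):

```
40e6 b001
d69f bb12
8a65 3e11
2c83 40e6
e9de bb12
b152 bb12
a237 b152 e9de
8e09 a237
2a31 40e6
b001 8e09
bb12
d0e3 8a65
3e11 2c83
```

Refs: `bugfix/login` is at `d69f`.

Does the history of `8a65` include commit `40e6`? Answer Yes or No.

Ancestors of 8a65 (commits reachable by following parents): {2c83, 3e11, 40e6, 8a65, 8e09, a237, b001, b152, bb12, e9de}.
40e6 is in that set, so it is an ancestor of 8a65.

Yes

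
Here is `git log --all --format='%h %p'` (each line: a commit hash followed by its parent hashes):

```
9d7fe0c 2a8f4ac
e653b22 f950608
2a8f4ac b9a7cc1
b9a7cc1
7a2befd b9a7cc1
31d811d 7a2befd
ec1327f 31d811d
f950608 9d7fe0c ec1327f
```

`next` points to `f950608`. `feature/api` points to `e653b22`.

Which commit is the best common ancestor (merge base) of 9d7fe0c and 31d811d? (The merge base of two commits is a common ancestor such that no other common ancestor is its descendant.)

Ancestors of 9d7fe0c: {2a8f4ac, 9d7fe0c, b9a7cc1}.
Ancestors of 31d811d: {31d811d, 7a2befd, b9a7cc1}.
Common ancestors: {b9a7cc1}.
The only common ancestor is b9a7cc1, so it is the merge base.

b9a7cc1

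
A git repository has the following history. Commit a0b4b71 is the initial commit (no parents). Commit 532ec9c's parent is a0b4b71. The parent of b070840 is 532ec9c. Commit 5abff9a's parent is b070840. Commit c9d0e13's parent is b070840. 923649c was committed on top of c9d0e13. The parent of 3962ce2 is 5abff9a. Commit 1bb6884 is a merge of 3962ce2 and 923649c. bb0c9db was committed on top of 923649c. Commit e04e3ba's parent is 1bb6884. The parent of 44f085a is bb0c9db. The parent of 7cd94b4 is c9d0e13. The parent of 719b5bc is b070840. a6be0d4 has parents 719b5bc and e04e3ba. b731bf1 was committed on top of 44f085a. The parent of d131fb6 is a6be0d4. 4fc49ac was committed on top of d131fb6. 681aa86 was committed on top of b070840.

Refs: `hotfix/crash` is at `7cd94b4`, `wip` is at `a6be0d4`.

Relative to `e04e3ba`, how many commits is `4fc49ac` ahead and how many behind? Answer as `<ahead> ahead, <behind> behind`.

Reachable from 4fc49ac: {1bb6884, 3962ce2, 4fc49ac, 532ec9c, 5abff9a, 719b5bc, 923649c, a0b4b71, a6be0d4, b070840, c9d0e13, d131fb6, e04e3ba}.
Reachable from e04e3ba: {1bb6884, 3962ce2, 532ec9c, 5abff9a, 923649c, a0b4b71, b070840, c9d0e13, e04e3ba}.
Only in 4fc49ac's history (ahead): {4fc49ac, 719b5bc, a6be0d4, d131fb6} — 4.
Only in e04e3ba's history (behind): {} — 0.

4 ahead, 0 behind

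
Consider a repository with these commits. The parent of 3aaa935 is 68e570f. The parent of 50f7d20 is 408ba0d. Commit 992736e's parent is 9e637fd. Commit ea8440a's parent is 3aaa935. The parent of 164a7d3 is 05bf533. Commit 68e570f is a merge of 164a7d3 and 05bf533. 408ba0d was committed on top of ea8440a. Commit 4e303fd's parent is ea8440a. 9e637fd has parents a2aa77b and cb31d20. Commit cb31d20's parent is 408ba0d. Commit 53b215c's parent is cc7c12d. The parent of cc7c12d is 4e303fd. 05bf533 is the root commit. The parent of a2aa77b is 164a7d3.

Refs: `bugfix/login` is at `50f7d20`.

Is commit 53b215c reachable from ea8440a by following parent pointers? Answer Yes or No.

Ancestors of ea8440a: {05bf533, 164a7d3, 3aaa935, 68e570f, ea8440a}.
53b215c is not in that set, so it is not an ancestor of ea8440a.

No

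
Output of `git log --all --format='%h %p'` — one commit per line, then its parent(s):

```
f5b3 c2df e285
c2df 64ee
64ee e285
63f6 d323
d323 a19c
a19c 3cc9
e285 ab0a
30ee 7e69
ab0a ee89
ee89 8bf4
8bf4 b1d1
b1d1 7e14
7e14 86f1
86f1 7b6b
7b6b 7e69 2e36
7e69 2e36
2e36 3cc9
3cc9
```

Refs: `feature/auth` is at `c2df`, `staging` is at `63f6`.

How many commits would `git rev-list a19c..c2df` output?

12

Reachable from c2df: {2e36, 3cc9, 64ee, 7b6b, 7e14, 7e69, 86f1, 8bf4, ab0a, b1d1, c2df, e285, ee89}.
Reachable from a19c: {3cc9, a19c}.
In c2df's history but not a19c's: {2e36, 64ee, 7b6b, 7e14, 7e69, 86f1, 8bf4, ab0a, b1d1, c2df, e285, ee89} — 12 commits.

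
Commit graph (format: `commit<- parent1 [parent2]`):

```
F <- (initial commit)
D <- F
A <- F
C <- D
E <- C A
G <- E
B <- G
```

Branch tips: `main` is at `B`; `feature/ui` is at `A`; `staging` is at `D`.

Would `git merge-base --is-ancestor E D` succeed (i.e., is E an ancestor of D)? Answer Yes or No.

Ancestors of D: {D, F}.
E is not in that set, so it is not an ancestor of D.

No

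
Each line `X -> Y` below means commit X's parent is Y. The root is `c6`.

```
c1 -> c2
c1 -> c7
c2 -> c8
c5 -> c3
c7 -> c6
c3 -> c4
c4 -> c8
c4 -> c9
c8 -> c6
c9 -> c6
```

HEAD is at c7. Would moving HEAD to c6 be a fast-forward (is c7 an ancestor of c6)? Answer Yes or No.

A fast-forward from c7 to c6 is possible iff c7 is an ancestor of c6.
Ancestors of c6: {c6}.
c7 is not among them, so fast-forward is not possible.

No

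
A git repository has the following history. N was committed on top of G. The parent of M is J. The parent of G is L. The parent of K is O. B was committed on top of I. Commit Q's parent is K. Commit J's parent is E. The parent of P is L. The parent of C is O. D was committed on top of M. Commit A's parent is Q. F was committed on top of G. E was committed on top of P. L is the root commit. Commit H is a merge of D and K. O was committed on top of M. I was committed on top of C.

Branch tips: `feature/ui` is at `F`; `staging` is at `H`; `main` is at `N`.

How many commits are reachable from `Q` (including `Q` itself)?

8

Walking parent pointers from Q: reachable set = {E, J, K, L, M, O, P, Q}.
That is 8 commits.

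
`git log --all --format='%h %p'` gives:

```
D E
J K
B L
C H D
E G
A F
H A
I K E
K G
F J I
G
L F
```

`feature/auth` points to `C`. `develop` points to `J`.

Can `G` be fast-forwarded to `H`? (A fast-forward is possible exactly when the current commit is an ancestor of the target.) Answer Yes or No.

Yes

A fast-forward from G to H is possible iff G is an ancestor of H.
Ancestors of H: {A, E, F, G, H, I, J, K}.
G is among them, so fast-forward is possible.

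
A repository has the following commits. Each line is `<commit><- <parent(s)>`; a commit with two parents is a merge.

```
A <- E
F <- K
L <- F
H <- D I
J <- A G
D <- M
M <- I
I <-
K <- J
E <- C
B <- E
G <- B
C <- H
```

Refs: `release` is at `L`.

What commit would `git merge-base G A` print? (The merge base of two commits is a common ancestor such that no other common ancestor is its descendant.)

Ancestors of G: {B, C, D, E, G, H, I, M}.
Ancestors of A: {A, C, D, E, H, I, M}.
Common ancestors: {C, D, E, H, I, M}.
Among these, E is not an ancestor of any other common ancestor — it is the merge base.

E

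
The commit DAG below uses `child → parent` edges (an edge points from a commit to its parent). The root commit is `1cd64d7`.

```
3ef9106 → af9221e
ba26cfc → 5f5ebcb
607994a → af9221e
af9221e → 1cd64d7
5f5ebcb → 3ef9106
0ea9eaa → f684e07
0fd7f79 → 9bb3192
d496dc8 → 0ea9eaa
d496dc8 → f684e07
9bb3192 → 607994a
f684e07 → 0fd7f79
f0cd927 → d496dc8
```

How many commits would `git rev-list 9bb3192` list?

4

Walking parent pointers from 9bb3192: reachable set = {1cd64d7, 607994a, 9bb3192, af9221e}.
That is 4 commits.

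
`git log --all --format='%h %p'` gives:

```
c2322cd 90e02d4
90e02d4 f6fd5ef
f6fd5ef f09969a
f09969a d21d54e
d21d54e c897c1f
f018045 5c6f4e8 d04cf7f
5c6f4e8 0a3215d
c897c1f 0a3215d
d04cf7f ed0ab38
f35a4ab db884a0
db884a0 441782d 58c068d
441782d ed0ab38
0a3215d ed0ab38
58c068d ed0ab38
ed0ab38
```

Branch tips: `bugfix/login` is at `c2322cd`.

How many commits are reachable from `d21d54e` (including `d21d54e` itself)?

4

Walking parent pointers from d21d54e: reachable set = {0a3215d, c897c1f, d21d54e, ed0ab38}.
That is 4 commits.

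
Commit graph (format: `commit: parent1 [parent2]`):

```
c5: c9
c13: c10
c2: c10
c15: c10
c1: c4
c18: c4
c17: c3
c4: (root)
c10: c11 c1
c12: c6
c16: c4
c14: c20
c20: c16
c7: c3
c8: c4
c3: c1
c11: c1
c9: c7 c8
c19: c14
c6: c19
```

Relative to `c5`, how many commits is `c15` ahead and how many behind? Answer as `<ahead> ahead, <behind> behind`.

3 ahead, 5 behind

Reachable from c15: {c1, c10, c11, c15, c4}.
Reachable from c5: {c1, c3, c4, c5, c7, c8, c9}.
Only in c15's history (ahead): {c10, c11, c15} — 3.
Only in c5's history (behind): {c3, c5, c7, c8, c9} — 5.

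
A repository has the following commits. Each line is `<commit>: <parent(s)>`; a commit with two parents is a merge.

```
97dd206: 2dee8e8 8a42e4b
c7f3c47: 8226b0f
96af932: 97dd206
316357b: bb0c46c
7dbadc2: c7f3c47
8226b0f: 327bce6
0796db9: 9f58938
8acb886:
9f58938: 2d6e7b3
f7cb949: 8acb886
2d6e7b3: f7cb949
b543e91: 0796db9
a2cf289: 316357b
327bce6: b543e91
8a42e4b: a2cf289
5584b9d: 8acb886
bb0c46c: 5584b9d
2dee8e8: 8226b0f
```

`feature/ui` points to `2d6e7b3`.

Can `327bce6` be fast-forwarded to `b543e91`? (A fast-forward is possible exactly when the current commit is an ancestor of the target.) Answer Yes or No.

A fast-forward from 327bce6 to b543e91 is possible iff 327bce6 is an ancestor of b543e91.
Ancestors of b543e91: {0796db9, 2d6e7b3, 8acb886, 9f58938, b543e91, f7cb949}.
327bce6 is not among them, so fast-forward is not possible.

No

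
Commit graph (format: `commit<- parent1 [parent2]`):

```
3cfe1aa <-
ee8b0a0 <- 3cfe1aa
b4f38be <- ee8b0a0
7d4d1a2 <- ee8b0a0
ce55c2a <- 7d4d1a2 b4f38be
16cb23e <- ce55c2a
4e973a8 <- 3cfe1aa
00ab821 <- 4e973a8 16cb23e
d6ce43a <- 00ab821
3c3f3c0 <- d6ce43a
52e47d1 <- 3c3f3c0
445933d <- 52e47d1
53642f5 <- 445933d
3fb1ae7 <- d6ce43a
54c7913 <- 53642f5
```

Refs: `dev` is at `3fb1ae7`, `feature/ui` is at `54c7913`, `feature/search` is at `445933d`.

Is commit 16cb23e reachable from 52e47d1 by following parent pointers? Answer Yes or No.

Yes

Ancestors of 52e47d1 (commits reachable by following parents): {00ab821, 16cb23e, 3c3f3c0, 3cfe1aa, 4e973a8, 52e47d1, 7d4d1a2, b4f38be, ce55c2a, d6ce43a, ee8b0a0}.
16cb23e is in that set, so it is an ancestor of 52e47d1.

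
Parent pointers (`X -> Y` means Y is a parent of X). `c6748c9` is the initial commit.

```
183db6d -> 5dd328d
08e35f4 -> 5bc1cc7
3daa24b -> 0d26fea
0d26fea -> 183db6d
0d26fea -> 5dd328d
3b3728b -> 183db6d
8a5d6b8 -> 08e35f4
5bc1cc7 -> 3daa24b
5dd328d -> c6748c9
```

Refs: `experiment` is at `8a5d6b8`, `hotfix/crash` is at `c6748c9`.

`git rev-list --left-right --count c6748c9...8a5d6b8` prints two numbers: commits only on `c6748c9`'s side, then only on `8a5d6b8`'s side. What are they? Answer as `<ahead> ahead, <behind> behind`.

0 ahead, 7 behind

Reachable from c6748c9: {c6748c9}.
Reachable from 8a5d6b8: {08e35f4, 0d26fea, 183db6d, 3daa24b, 5bc1cc7, 5dd328d, 8a5d6b8, c6748c9}.
Only in c6748c9's history (ahead): {} — 0.
Only in 8a5d6b8's history (behind): {08e35f4, 0d26fea, 183db6d, 3daa24b, 5bc1cc7, 5dd328d, 8a5d6b8} — 7.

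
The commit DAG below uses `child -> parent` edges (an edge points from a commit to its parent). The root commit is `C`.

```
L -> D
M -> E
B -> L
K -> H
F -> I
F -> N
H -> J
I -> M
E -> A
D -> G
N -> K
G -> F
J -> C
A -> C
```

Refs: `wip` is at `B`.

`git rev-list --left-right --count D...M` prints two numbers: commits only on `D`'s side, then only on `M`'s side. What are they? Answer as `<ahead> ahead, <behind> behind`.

8 ahead, 0 behind

Reachable from D: {A, C, D, E, F, G, H, I, J, K, M, N}.
Reachable from M: {A, C, E, M}.
Only in D's history (ahead): {D, F, G, H, I, J, K, N} — 8.
Only in M's history (behind): {} — 0.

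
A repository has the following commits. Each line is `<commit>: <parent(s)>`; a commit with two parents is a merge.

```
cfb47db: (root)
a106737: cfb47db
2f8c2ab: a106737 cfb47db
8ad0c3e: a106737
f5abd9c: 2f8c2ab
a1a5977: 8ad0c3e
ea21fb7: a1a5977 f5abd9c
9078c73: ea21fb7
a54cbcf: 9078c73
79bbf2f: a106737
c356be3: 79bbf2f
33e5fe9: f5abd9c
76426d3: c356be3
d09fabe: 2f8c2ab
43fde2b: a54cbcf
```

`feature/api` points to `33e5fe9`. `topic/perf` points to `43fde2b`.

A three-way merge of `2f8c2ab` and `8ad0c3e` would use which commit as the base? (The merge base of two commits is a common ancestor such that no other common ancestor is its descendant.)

Ancestors of 2f8c2ab: {2f8c2ab, a106737, cfb47db}.
Ancestors of 8ad0c3e: {8ad0c3e, a106737, cfb47db}.
Common ancestors: {a106737, cfb47db}.
Among these, a106737 is not an ancestor of any other common ancestor — it is the merge base.

a106737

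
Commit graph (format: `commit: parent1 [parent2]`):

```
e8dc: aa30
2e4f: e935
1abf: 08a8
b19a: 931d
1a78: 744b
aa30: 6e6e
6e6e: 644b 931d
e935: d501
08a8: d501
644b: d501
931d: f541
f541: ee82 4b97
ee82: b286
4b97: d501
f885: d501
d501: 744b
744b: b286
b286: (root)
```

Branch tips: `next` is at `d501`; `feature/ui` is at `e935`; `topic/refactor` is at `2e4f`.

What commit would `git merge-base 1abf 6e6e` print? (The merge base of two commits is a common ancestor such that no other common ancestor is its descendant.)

Ancestors of 1abf: {08a8, 1abf, 744b, b286, d501}.
Ancestors of 6e6e: {4b97, 644b, 6e6e, 744b, 931d, b286, d501, ee82, f541}.
Common ancestors: {744b, b286, d501}.
Among these, d501 is not an ancestor of any other common ancestor — it is the merge base.

d501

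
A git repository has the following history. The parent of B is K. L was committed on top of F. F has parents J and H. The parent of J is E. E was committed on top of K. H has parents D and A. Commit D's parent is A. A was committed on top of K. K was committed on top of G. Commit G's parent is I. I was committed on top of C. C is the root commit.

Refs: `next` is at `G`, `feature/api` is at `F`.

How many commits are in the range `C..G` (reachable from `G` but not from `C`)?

Reachable from G: {C, G, I}.
Reachable from C: {C}.
In G's history but not C's: {G, I} — 2 commits.

2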